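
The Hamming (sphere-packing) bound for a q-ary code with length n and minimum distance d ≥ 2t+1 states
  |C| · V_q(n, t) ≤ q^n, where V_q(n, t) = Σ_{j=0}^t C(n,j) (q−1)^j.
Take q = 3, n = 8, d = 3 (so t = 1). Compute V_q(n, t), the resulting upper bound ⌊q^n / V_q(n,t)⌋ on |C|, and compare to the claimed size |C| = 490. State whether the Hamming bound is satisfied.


V_q(n, t) = 17, q^n = 6561, Hamming bound = 385, |C| = 490 > bound (violated).

Step 1: Compute V_q(n, t) = Σ_{j=0}^1 C(n, j) (q−1)^j.
  j = 0: C(8,0)·(2)^0 = 1·1 = 1.
  j = 1: C(8,1)·(2)^1 = 8·2 = 16.
  V_q(n, t) = 1 + 16 = 17.
Step 2: q^n = 3^8 = 6561.
Step 3: Hamming bound ⌊q^n / V_q(n,t)⌋ = ⌊6561/17⌋ = 385.
Step 4: Compare |C| = 490 to 385: violated.
The claimed |C| lies above the Hamming bound, so no 3-ary code of length 8 with d ≥ 3 can have 490 codewords.


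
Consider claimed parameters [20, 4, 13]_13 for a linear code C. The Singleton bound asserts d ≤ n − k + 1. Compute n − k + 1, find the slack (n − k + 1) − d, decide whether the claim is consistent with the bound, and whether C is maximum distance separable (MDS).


Singleton RHS = n − k + 1 = 17, slack = 4, bound satisfied, not MDS.

Singleton bound: d ≤ n − k + 1.
Here n = 20, k = 4, so n − k + 1 = 17.
Given d = 13, check d ≤ 17: YES.
Slack = (n − k + 1) − d = 4.
The code is NOT MDS (slack = 4 > 0).
Description: the claimed parameters are [20, 4, 13]_13; such a code would be non-MDS.


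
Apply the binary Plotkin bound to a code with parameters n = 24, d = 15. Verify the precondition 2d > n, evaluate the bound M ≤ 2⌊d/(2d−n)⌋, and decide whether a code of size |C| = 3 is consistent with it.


Plotkin bound M ≤ 4; given |C| = 3 ≤ bound (satisfied).

Check applicability: 2d = 30, n = 24.
2d − n = 6 > 0, so Plotkin applies.
Compute d/(2d−n) = 15/6 ≈ 2.5000.
⌊d/(2d−n)⌋ = 2.
Plotkin bound: M ≤ 2·2 = 4.
Given |C| = 3, check: satisfied.
This |C| is below the Plotkin bound.


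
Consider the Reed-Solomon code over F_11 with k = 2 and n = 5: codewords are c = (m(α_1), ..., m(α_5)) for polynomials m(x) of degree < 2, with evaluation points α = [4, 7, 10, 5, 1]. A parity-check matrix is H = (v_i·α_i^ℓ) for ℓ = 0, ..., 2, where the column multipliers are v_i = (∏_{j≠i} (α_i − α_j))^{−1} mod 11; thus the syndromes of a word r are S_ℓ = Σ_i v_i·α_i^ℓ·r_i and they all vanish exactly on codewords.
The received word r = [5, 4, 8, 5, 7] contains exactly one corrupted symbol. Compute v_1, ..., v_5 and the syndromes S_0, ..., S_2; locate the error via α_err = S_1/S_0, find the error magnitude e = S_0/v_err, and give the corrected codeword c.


S = (5, 9, 3), error at position 1, error magnitude e = 5, c = [0, 4, 8, 5, 7].

Step 1: column multipliers v_i = (∏_{j≠i}(α_i − α_j))^{−1} mod 11.
  i = 1 (α = 4): (4−7)(4−10)(4−5)(4−1) = (−3)·(−6)·(−1)·3 = −54 ≡ 1, so v_1 = 1^{−1} = 1 (mod 11).
  i = 2 (α = 7): (7−4)(7−10)(7−5)(7−1) = 3·(−3)·2·6 = −108 ≡ 2, so v_2 = 2^{−1} = 6 (mod 11).
  i = 3 (α = 10): (10−4)(10−7)(10−5)(10−1) = 6·3·5·9 = 810 ≡ 7, so v_3 = 7^{−1} = 8 (mod 11).
  i = 4 (α = 5): (5−4)(5−7)(5−10)(5−1) = 1·(−2)·(−5)·4 = 40 ≡ 7, so v_4 = 7^{−1} = 8 (mod 11).
  i = 5 (α = 1): (1−4)(1−7)(1−10)(1−5) = (−3)·(−6)·(−9)·(−4) = 648 ≡ 10, so v_5 = 10^{−1} = 10 (mod 11).
  v = [1, 6, 8, 8, 10].
Step 2: syndromes of r = [5, 4, 8, 5, 7] (all sums mod 11).
  S_0 = Σ v_i r_i = 1·5 + 6·4 + 8·8 + 8·5 + 10·7 = 203 ≡ 5.
  S_1 = Σ v_i α_i r_i = 1·4·5 + 6·7·4 + 8·10·8 + 8·5·5 + 10·1·7 = 1098 ≡ 9.
  α_i^2 mod 11 = [5, 5, 1, 3, 1].
  S_2 = Σ v_i α_i^2 r_i = 1·5·5 + 6·5·4 + 8·1·8 + 8·3·5 + 10·1·7 = 399 ≡ 3.
  S = (5, 9, 3) ≠ 0, so r is not a codeword (an error is present).
Step 3: locate the error. For a single error e at position i, S_ℓ = v_i·e·α_i^ℓ, so α_err = S_1/S_0.
  S_0^{−1} = 5^{−1} = 9 (mod 11), so α_err = 9·9 = 81 ≡ 4 = α_1. Error position i = 1.
  Consistency check: S_2/S_1 = 3·5 = 15 ≡ 4 = α_err ✓ (single-error assumption holds).
Step 4: error magnitude e = S_0/v_1 = S_0·∏_{j≠1}(α_1 − α_j) = 5·1 = 5 ≡ 5 (mod 11).
Step 5: correct position 1: c_1 = r_1 − e = 5 − 5 ≡ 0 (mod 11). Hence c = [0, 4, 8, 5, 7].
  Check: interpolating c through the α_i gives m(x) = 2 + 5·x (degree < 2) with m(α_i) = c_i for every i, so c is indeed a codeword.


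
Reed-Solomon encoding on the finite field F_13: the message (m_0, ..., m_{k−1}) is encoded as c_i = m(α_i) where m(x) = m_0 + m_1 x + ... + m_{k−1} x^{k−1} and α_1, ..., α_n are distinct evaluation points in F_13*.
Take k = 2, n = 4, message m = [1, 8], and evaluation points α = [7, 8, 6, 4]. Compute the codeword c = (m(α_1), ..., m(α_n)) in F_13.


c = [5, 0, 10, 7]

Message polynomial: m(x) = 1 + 8·x (mod 13).
For each evaluation point α_i, compute m(α_i) mod 13:
  α_1 = 7: Horner steps 8 → 5, so m(7) = 5.
  α_2 = 8: Horner steps 8 → 0, so m(8) = 0.
  α_3 = 6: Horner steps 8 → 10, so m(6) = 10.
  α_4 = 4: Horner steps 8 → 7, so m(4) = 7.
Codeword c = [5, 0, 10, 7] ∈ F_13^4.


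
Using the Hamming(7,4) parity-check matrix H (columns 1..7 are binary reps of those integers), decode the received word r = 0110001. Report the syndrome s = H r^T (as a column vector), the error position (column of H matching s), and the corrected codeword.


s = (1, 1, 0)^T, error position = 6, corrected codeword c = 0110011

Compute s = H r^T mod 2 one row at a time:
  s_1 = 0 + 0 + 0 + 1 = 1 ≡ 1 (mod 2).
  s_2 = 1 + 1 + 0 + 1 = 3 ≡ 1 (mod 2).
  s_3 = 0 + 1 + 0 + 1 = 2 ≡ 0 (mod 2).
s = (1, 1, 0)^T — this equals column 6 of H (binary 110), so error is at position 6.
Correct: flip bit 6 of r = 0110001 to get c = 0110011.


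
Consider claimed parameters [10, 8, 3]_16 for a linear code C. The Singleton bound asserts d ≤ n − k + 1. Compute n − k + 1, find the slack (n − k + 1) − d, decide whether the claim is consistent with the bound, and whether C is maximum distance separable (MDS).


Singleton RHS = n − k + 1 = 3, slack = 0, bound satisfied, MDS.

Singleton bound: d ≤ n − k + 1.
Here n = 10, k = 8, so n − k + 1 = 3.
Given d = 3, check d ≤ 3: YES.
Slack = (n − k + 1) − d = 0.
The code is MDS (slack = 0).
Description: the claimed parameters are [10, 8, 3]_16; such a code would be MDS (meets Singleton bound).


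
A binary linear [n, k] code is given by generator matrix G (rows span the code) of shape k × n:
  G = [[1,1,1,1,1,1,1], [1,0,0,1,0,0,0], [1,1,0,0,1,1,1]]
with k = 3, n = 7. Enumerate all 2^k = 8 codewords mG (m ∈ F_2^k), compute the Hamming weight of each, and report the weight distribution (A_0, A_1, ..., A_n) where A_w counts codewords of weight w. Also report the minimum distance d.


Weight distribution: A_0 = 1, A_2 = 3, A_5 = 3, A_7 = 1. Minimum distance d = 2.

Enumerate all 2^3 = 8 messages m ∈ F_2^3.
For each, compute codeword c = mG in F_2^7, then tally its weight.
  m = 000 → c = 0000000, weight = 0.
  m = 100 → c = 1111111, weight = 7.
  m = 010 → c = 1001000, weight = 2.
  m = 110 → c = 0110111, weight = 5.
  m = 001 → c = 1100111, weight = 5.
  m = 101 → c = 0011000, weight = 2.
  m = 011 → c = 0101111, weight = 5.
  m = 111 → c = 1010000, weight = 2.
Tally weights:
  weight 0: 1 codewords.
  weight 2: 3 codewords.
  weight 5: 3 codewords.
  weight 7: 1 codewords.
Minimum distance d = smallest w > 0 with A_w > 0 = 2.
Sanity: Σ A_w = 8 = 2^3 = 8 ✓.


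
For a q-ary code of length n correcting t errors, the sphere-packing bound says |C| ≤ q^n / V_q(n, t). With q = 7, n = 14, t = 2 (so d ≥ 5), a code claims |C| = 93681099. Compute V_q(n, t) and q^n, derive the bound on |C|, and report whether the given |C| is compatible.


V_q(n, t) = 3361, q^n = 678223072849, Hamming bound = 201792047, |C| = 93681099 ≤ bound (satisfied).

Step 1: Compute V_q(n, t) = Σ_{j=0}^2 C(n, j) (q−1)^j.
  j = 0: C(14,0)·(6)^0 = 1·1 = 1.
  j = 1: C(14,1)·(6)^1 = 14·6 = 84.
  j = 2: C(14,2)·(6)^2 = 91·36 = 3276.
  V_q(n, t) = 1 + 84 + 3276 = 3361.
Step 2: q^n = 7^14 = 678223072849.
Step 3: Hamming bound ⌊q^n / V_q(n,t)⌋ = ⌊678223072849/3361⌋ = 201792047.
Step 4: Compare |C| = 93681099 to 201792047: satisfied.
The claimed |C| lies below the Hamming bound.


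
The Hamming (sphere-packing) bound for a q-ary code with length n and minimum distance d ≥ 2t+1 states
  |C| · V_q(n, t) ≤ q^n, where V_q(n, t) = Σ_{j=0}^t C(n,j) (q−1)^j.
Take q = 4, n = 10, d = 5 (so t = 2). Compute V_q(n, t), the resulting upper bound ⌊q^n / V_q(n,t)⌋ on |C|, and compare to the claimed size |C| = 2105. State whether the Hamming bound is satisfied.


V_q(n, t) = 436, q^n = 1048576, Hamming bound = 2404, |C| = 2105 ≤ bound (satisfied).

Step 1: Compute V_q(n, t) = Σ_{j=0}^2 C(n, j) (q−1)^j.
  j = 0: C(10,0)·(3)^0 = 1·1 = 1.
  j = 1: C(10,1)·(3)^1 = 10·3 = 30.
  j = 2: C(10,2)·(3)^2 = 45·9 = 405.
  V_q(n, t) = 1 + 30 + 405 = 436.
Step 2: q^n = 4^10 = 1048576.
Step 3: Hamming bound ⌊q^n / V_q(n,t)⌋ = ⌊1048576/436⌋ = 2404.
Step 4: Compare |C| = 2105 to 2404: satisfied.
The claimed |C| lies below the Hamming bound.


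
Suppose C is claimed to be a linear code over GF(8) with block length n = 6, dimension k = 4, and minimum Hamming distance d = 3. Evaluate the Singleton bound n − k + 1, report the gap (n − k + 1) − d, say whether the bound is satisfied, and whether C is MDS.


Singleton RHS = n − k + 1 = 3, slack = 0, bound satisfied, MDS.

Singleton bound: d ≤ n − k + 1.
Here n = 6, k = 4, so n − k + 1 = 3.
Given d = 3, check d ≤ 3: YES.
Slack = (n − k + 1) − d = 0.
The code is MDS (slack = 0).
Description: the claimed parameters are [6, 4, 3]_8; such a code would be MDS (meets Singleton bound).


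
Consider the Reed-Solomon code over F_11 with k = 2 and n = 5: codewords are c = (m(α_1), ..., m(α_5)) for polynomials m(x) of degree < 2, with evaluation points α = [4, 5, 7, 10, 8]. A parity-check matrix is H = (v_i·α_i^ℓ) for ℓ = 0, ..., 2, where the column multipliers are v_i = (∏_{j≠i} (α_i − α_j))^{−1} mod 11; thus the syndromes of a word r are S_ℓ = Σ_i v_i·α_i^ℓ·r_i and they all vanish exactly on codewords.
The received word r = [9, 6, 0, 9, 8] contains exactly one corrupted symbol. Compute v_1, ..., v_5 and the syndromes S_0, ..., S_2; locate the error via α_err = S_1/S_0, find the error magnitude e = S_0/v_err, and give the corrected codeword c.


S = (10, 1, 10), error at position 4, error magnitude e = 7, c = [9, 6, 0, 2, 8].

Step 1: column multipliers v_i = (∏_{j≠i}(α_i − α_j))^{−1} mod 11.
  i = 1 (α = 4): (4−5)(4−7)(4−10)(4−8) = (−1)·(−3)·(−6)·(−4) = 72 ≡ 6, so v_1 = 6^{−1} = 2 (mod 11).
  i = 2 (α = 5): (5−4)(5−7)(5−10)(5−8) = 1·(−2)·(−5)·(−3) = −30 ≡ 3, so v_2 = 3^{−1} = 4 (mod 11).
  i = 3 (α = 7): (7−4)(7−5)(7−10)(7−8) = 3·2·(−3)·(−1) = 18 ≡ 7, so v_3 = 7^{−1} = 8 (mod 11).
  i = 4 (α = 10): (10−4)(10−5)(10−7)(10−8) = 6·5·3·2 = 180 ≡ 4, so v_4 = 4^{−1} = 3 (mod 11).
  i = 5 (α = 8): (8−4)(8−5)(8−7)(8−10) = 4·3·1·(−2) = −24 ≡ 9, so v_5 = 9^{−1} = 5 (mod 11).
  v = [2, 4, 8, 3, 5].
Step 2: syndromes of r = [9, 6, 0, 9, 8] (all sums mod 11).
  S_0 = Σ v_i r_i = 2·9 + 4·6 + 8·0 + 3·9 + 5·8 = 109 ≡ 10.
  S_1 = Σ v_i α_i r_i = 2·4·9 + 4·5·6 + 8·7·0 + 3·10·9 + 5·8·8 = 782 ≡ 1.
  α_i^2 mod 11 = [5, 3, 5, 1, 9].
  S_2 = Σ v_i α_i^2 r_i = 2·5·9 + 4·3·6 + 8·5·0 + 3·1·9 + 5·9·8 = 549 ≡ 10.
  S = (10, 1, 10) ≠ 0, so r is not a codeword (an error is present).
Step 3: locate the error. For a single error e at position i, S_ℓ = v_i·e·α_i^ℓ, so α_err = S_1/S_0.
  S_0^{−1} = 10^{−1} = 10 (mod 11), so α_err = 1·10 = 10 ≡ 10 = α_4. Error position i = 4.
  Consistency check: S_2/S_1 = 10·1 = 10 ≡ 10 = α_err ✓ (single-error assumption holds).
Step 4: error magnitude e = S_0/v_4 = S_0·∏_{j≠4}(α_4 − α_j) = 10·4 = 40 ≡ 7 (mod 11).
Step 5: correct position 4: c_4 = r_4 − e = 9 − 7 ≡ 2 (mod 11). Hence c = [9, 6, 0, 2, 8].
  Check: interpolating c through the α_i gives m(x) = 10 + 8·x (degree < 2) with m(α_i) = c_i for every i, so c is indeed a codeword.


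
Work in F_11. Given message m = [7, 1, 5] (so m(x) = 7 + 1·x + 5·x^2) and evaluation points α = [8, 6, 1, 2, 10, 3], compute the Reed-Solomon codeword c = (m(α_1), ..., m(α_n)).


c = [5, 6, 2, 7, 0, 0]

Message polynomial: m(x) = 7 + 1·x + 5·x^2 (mod 11).
For each evaluation point α_i, compute m(α_i) mod 11:
  α_1 = 8: Horner steps 5 → 8 → 5, so m(8) = 5.
  α_2 = 6: Horner steps 5 → 9 → 6, so m(6) = 6.
  α_3 = 1: Horner steps 5 → 6 → 2, so m(1) = 2.
  α_4 = 2: Horner steps 5 → 0 → 7, so m(2) = 7.
  α_5 = 10: Horner steps 5 → 7 → 0, so m(10) = 0.
  α_6 = 3: Horner steps 5 → 5 → 0, so m(3) = 0.
Codeword c = [5, 6, 2, 7, 0, 0] ∈ F_11^6.


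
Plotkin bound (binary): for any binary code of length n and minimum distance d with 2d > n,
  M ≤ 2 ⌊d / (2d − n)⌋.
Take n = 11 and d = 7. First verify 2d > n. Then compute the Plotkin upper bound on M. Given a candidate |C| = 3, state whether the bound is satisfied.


Plotkin bound M ≤ 4; given |C| = 3 ≤ bound (satisfied).

Check applicability: 2d = 14, n = 11.
2d − n = 3 > 0, so Plotkin applies.
Compute d/(2d−n) = 7/3 ≈ 2.3333.
⌊d/(2d−n)⌋ = 2.
Plotkin bound: M ≤ 2·2 = 4.
Given |C| = 3, check: satisfied.
This |C| is below the Plotkin bound.


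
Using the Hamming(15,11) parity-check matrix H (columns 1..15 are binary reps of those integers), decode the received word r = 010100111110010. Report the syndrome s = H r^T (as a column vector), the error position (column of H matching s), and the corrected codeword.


s = (1, 1, 1, 1)^T, error position = 15, corrected codeword c = 010100111110011

Compute s = H r^T mod 2 one row at a time:
  s_1 = 1 + 1 + 1 + 1 + 0 + 0 + 1 + 0 = 5 ≡ 1 (mod 2).
  s_2 = 1 + 0 + 0 + 1 + 0 + 0 + 1 + 0 = 3 ≡ 1 (mod 2).
  s_3 = 1 + 0 + 0 + 1 + 1 + 1 + 1 + 0 = 5 ≡ 1 (mod 2).
  s_4 = 0 + 0 + 0 + 1 + 1 + 1 + 0 + 0 = 3 ≡ 1 (mod 2).
s = (1, 1, 1, 1)^T — this equals column 15 of H (binary 1111), so error is at position 15.
Correct: flip bit 15 of r = 010100111110010 to get c = 010100111110011.


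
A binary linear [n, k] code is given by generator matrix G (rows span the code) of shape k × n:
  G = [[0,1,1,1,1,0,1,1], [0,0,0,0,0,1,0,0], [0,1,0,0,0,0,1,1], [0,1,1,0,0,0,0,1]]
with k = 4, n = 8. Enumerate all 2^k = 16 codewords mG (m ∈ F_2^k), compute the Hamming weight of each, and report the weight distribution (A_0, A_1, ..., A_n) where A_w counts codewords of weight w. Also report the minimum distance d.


Weight distribution: A_0 = 1, A_1 = 1, A_2 = 1, A_3 = 5, A_4 = 5, A_5 = 1, A_6 = 1, A_7 = 1. Minimum distance d = 1.

Enumerate all 2^4 = 16 messages m ∈ F_2^4.
For each, compute codeword c = mG in F_2^8, then tally its weight.
  m = 0000 → c = 00000000, weight = 0.
  m = 1000 → c = 01111011, weight = 6.
  m = 0100 → c = 00000100, weight = 1.
  m = 1100 → c = 01111111, weight = 7.
  m = 0010 → c = 01000011, weight = 3.
  m = 1010 → c = 00111000, weight = 3.
  m = 0110 → c = 01000111, weight = 4.
  m = 1110 → c = 00111100, weight = 4.
  m = 0001 → c = 01100001, weight = 3.
  m = 1001 → c = 00011010, weight = 3.
  m = 0101 → c = 01100101, weight = 4.
  m = 1101 → c = 00011110, weight = 4.
  m = 0011 → c = 00100010, weight = 2.
  m = 1011 → c = 01011001, weight = 4.
  m = 0111 → c = 00100110, weight = 3.
  m = 1111 → c = 01011101, weight = 5.
Tally weights:
  weight 0: 1 codewords.
  weight 1: 1 codewords.
  weight 2: 1 codewords.
  weight 3: 5 codewords.
  weight 4: 5 codewords.
  weight 5: 1 codewords.
  weight 6: 1 codewords.
  weight 7: 1 codewords.
Minimum distance d = smallest w > 0 with A_w > 0 = 1.
Sanity: Σ A_w = 16 = 2^4 = 16 ✓.


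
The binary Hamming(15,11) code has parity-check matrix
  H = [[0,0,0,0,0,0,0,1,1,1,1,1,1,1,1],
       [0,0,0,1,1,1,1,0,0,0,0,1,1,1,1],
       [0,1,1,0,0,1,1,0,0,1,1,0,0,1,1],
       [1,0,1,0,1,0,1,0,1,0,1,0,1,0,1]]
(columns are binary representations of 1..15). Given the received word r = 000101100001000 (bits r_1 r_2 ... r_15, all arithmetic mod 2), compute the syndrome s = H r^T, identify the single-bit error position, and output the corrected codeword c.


s = (1, 0, 0, 1)^T, error position = 9, corrected codeword c = 000101101001000

Compute s = H r^T mod 2 one row at a time:
  s_1 = 0 + 0 + 0 + 0 + 1 + 0 + 0 + 0 = 1 ≡ 1 (mod 2).
  s_2 = 1 + 0 + 1 + 1 + 1 + 0 + 0 + 0 = 4 ≡ 0 (mod 2).
  s_3 = 0 + 0 + 1 + 1 + 0 + 0 + 0 + 0 = 2 ≡ 0 (mod 2).
  s_4 = 0 + 0 + 0 + 1 + 0 + 0 + 0 + 0 = 1 ≡ 1 (mod 2).
s = (1, 0, 0, 1)^T — this equals column 9 of H (binary 1001), so error is at position 9.
Correct: flip bit 9 of r = 000101100001000 to get c = 000101101001000.


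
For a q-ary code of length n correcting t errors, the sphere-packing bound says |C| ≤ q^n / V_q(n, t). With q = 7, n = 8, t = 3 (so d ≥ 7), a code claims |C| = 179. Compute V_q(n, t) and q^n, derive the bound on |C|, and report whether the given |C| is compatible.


V_q(n, t) = 13153, q^n = 5764801, Hamming bound = 438, |C| = 179 ≤ bound (satisfied).

Step 1: Compute V_q(n, t) = Σ_{j=0}^3 C(n, j) (q−1)^j.
  j = 0: C(8,0)·(6)^0 = 1·1 = 1.
  j = 1: C(8,1)·(6)^1 = 8·6 = 48.
  j = 2: C(8,2)·(6)^2 = 28·36 = 1008.
  j = 3: C(8,3)·(6)^3 = 56·216 = 12096.
  V_q(n, t) = 1 + 48 + 1008 + 12096 = 13153.
Step 2: q^n = 7^8 = 5764801.
Step 3: Hamming bound ⌊q^n / V_q(n,t)⌋ = ⌊5764801/13153⌋ = 438.
Step 4: Compare |C| = 179 to 438: satisfied.
The claimed |C| lies below the Hamming bound.


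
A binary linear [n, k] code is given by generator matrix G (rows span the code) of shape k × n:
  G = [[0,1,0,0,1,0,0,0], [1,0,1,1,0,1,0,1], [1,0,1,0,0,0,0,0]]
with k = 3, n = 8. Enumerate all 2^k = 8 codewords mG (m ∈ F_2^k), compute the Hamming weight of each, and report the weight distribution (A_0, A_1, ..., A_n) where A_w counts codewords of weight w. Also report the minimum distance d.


Weight distribution: A_0 = 1, A_2 = 2, A_3 = 1, A_4 = 1, A_5 = 2, A_7 = 1. Minimum distance d = 2.

Enumerate all 2^3 = 8 messages m ∈ F_2^3.
For each, compute codeword c = mG in F_2^8, then tally its weight.
  m = 000 → c = 00000000, weight = 0.
  m = 100 → c = 01001000, weight = 2.
  m = 010 → c = 10110101, weight = 5.
  m = 110 → c = 11111101, weight = 7.
  m = 001 → c = 10100000, weight = 2.
  m = 101 → c = 11101000, weight = 4.
  m = 011 → c = 00010101, weight = 3.
  m = 111 → c = 01011101, weight = 5.
Tally weights:
  weight 0: 1 codewords.
  weight 2: 2 codewords.
  weight 3: 1 codewords.
  weight 4: 1 codewords.
  weight 5: 2 codewords.
  weight 7: 1 codewords.
Minimum distance d = smallest w > 0 with A_w > 0 = 2.
Sanity: Σ A_w = 8 = 2^3 = 8 ✓.


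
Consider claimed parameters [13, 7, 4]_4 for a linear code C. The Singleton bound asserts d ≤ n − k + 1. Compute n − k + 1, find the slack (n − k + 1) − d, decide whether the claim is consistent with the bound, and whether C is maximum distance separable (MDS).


Singleton RHS = n − k + 1 = 7, slack = 3, bound satisfied, not MDS.

Singleton bound: d ≤ n − k + 1.
Here n = 13, k = 7, so n − k + 1 = 7.
Given d = 4, check d ≤ 7: YES.
Slack = (n − k + 1) − d = 3.
The code is NOT MDS (slack = 3 > 0).
Description: the claimed parameters are [13, 7, 4]_4; such a code would be non-MDS.


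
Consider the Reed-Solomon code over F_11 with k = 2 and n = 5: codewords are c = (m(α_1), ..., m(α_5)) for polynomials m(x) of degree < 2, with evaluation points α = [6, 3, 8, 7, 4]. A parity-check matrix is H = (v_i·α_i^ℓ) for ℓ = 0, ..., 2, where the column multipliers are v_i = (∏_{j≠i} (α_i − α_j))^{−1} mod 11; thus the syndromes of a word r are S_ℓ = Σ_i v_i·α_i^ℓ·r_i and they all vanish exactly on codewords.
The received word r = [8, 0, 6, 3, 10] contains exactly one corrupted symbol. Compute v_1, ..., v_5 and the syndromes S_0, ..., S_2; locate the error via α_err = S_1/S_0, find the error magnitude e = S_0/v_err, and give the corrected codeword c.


S = (4, 6, 9), error at position 4, error magnitude e = 7, c = [8, 0, 6, 7, 10].

Step 1: column multipliers v_i = (∏_{j≠i}(α_i − α_j))^{−1} mod 11.
  i = 1 (α = 6): (6−3)(6−8)(6−7)(6−4) = 3·(−2)·(−1)·2 = 12 ≡ 1, so v_1 = 1^{−1} = 1 (mod 11).
  i = 2 (α = 3): (3−6)(3−8)(3−7)(3−4) = (−3)·(−5)·(−4)·(−1) = 60 ≡ 5, so v_2 = 5^{−1} = 9 (mod 11).
  i = 3 (α = 8): (8−6)(8−3)(8−7)(8−4) = 2·5·1·4 = 40 ≡ 7, so v_3 = 7^{−1} = 8 (mod 11).
  i = 4 (α = 7): (7−6)(7−3)(7−8)(7−4) = 1·4·(−1)·3 = −12 ≡ 10, so v_4 = 10^{−1} = 10 (mod 11).
  i = 5 (α = 4): (4−6)(4−3)(4−8)(4−7) = (−2)·1·(−4)·(−3) = −24 ≡ 9, so v_5 = 9^{−1} = 5 (mod 11).
  v = [1, 9, 8, 10, 5].
Step 2: syndromes of r = [8, 0, 6, 3, 10] (all sums mod 11).
  S_0 = Σ v_i r_i = 1·8 + 9·0 + 8·6 + 10·3 + 5·10 = 136 ≡ 4.
  S_1 = Σ v_i α_i r_i = 1·6·8 + 9·3·0 + 8·8·6 + 10·7·3 + 5·4·10 = 842 ≡ 6.
  α_i^2 mod 11 = [3, 9, 9, 5, 5].
  S_2 = Σ v_i α_i^2 r_i = 1·3·8 + 9·9·0 + 8·9·6 + 10·5·3 + 5·5·10 = 856 ≡ 9.
  S = (4, 6, 9) ≠ 0, so r is not a codeword (an error is present).
Step 3: locate the error. For a single error e at position i, S_ℓ = v_i·e·α_i^ℓ, so α_err = S_1/S_0.
  S_0^{−1} = 4^{−1} = 3 (mod 11), so α_err = 6·3 = 18 ≡ 7 = α_4. Error position i = 4.
  Consistency check: S_2/S_1 = 9·2 = 18 ≡ 7 = α_err ✓ (single-error assumption holds).
Step 4: error magnitude e = S_0/v_4 = S_0·∏_{j≠4}(α_4 − α_j) = 4·10 = 40 ≡ 7 (mod 11).
Step 5: correct position 4: c_4 = r_4 − e = 3 − 7 ≡ 7 (mod 11). Hence c = [8, 0, 6, 7, 10].
  Check: interpolating c through the α_i gives m(x) = 3 + 10·x (degree < 2) with m(α_i) = c_i for every i, so c is indeed a codeword.


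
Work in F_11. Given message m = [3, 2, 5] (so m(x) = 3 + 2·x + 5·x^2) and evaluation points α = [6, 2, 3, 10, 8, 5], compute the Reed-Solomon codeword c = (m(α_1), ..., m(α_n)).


c = [8, 5, 10, 6, 9, 6]

Message polynomial: m(x) = 3 + 2·x + 5·x^2 (mod 11).
For each evaluation point α_i, compute m(α_i) mod 11:
  α_1 = 6: Horner steps 5 → 10 → 8, so m(6) = 8.
  α_2 = 2: Horner steps 5 → 1 → 5, so m(2) = 5.
  α_3 = 3: Horner steps 5 → 6 → 10, so m(3) = 10.
  α_4 = 10: Horner steps 5 → 8 → 6, so m(10) = 6.
  α_5 = 8: Horner steps 5 → 9 → 9, so m(8) = 9.
  α_6 = 5: Horner steps 5 → 5 → 6, so m(5) = 6.
Codeword c = [8, 5, 10, 6, 9, 6] ∈ F_11^6.


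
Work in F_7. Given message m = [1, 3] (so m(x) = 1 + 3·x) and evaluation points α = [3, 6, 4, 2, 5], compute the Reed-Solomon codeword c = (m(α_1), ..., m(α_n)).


c = [3, 5, 6, 0, 2]

Message polynomial: m(x) = 1 + 3·x (mod 7).
For each evaluation point α_i, compute m(α_i) mod 7:
  α_1 = 3: Horner steps 3 → 3, so m(3) = 3.
  α_2 = 6: Horner steps 3 → 5, so m(6) = 5.
  α_3 = 4: Horner steps 3 → 6, so m(4) = 6.
  α_4 = 2: Horner steps 3 → 0, so m(2) = 0.
  α_5 = 5: Horner steps 3 → 2, so m(5) = 2.
Codeword c = [3, 5, 6, 0, 2] ∈ F_7^5.


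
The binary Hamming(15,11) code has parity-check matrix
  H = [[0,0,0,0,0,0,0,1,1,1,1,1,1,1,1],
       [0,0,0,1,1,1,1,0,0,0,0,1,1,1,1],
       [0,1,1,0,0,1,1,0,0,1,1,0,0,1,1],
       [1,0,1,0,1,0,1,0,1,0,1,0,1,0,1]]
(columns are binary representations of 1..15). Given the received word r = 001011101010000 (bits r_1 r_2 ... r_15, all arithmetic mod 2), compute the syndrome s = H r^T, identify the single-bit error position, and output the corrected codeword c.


s = (0, 1, 0, 1)^T, error position = 5, corrected codeword c = 001001101010000

Compute s = H r^T mod 2 one row at a time:
  s_1 = 0 + 1 + 0 + 1 + 0 + 0 + 0 + 0 = 2 ≡ 0 (mod 2).
  s_2 = 0 + 1 + 1 + 1 + 0 + 0 + 0 + 0 = 3 ≡ 1 (mod 2).
  s_3 = 0 + 1 + 1 + 1 + 0 + 1 + 0 + 0 = 4 ≡ 0 (mod 2).
  s_4 = 0 + 1 + 1 + 1 + 1 + 1 + 0 + 0 = 5 ≡ 1 (mod 2).
s = (0, 1, 0, 1)^T — this equals column 5 of H (binary 0101), so error is at position 5.
Correct: flip bit 5 of r = 001011101010000 to get c = 001001101010000.


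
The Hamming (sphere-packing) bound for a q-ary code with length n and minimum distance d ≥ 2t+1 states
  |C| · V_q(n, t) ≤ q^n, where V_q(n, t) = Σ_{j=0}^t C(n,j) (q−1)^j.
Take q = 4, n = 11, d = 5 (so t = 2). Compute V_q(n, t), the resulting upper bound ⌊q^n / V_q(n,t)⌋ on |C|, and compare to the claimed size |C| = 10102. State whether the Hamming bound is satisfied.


V_q(n, t) = 529, q^n = 4194304, Hamming bound = 7928, |C| = 10102 > bound (violated).

Step 1: Compute V_q(n, t) = Σ_{j=0}^2 C(n, j) (q−1)^j.
  j = 0: C(11,0)·(3)^0 = 1·1 = 1.
  j = 1: C(11,1)·(3)^1 = 11·3 = 33.
  j = 2: C(11,2)·(3)^2 = 55·9 = 495.
  V_q(n, t) = 1 + 33 + 495 = 529.
Step 2: q^n = 4^11 = 4194304.
Step 3: Hamming bound ⌊q^n / V_q(n,t)⌋ = ⌊4194304/529⌋ = 7928.
Step 4: Compare |C| = 10102 to 7928: violated.
The claimed |C| lies above the Hamming bound, so no 4-ary code of length 11 with d ≥ 5 can have 10102 codewords.


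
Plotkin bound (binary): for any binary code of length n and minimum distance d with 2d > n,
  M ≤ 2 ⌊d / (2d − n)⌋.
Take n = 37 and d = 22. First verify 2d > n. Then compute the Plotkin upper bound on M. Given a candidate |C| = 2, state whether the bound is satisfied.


Plotkin bound M ≤ 6; given |C| = 2 ≤ bound (satisfied).

Check applicability: 2d = 44, n = 37.
2d − n = 7 > 0, so Plotkin applies.
Compute d/(2d−n) = 22/7 ≈ 3.1429.
⌊d/(2d−n)⌋ = 3.
Plotkin bound: M ≤ 2·3 = 6.
Given |C| = 2, check: satisfied.
This |C| is below the Plotkin bound.


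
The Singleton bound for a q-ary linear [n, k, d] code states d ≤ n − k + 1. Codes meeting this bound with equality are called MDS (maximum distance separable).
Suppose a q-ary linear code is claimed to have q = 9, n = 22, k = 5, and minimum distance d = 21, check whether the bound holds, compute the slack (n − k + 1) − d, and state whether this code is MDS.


Singleton RHS = n − k + 1 = 18, slack = -3, bound violated (no such code; not MDS).

Singleton bound: d ≤ n − k + 1.
Here n = 22, k = 5, so n − k + 1 = 18.
Given d = 21, check d ≤ 18: NO.
Slack = (n − k + 1) − d = -3.
The slack is negative: d = 21 exceeds n − k + 1 = 18 by 3, so the Singleton bound is violated and no linear [22, 5, 21]_9 code can exist. In particular it is not MDS (MDS requires d = n − k + 1 exactly).
Description: the claimed parameters are [22, 5, 21]_9; such a code would be impossible (violates the Singleton bound).


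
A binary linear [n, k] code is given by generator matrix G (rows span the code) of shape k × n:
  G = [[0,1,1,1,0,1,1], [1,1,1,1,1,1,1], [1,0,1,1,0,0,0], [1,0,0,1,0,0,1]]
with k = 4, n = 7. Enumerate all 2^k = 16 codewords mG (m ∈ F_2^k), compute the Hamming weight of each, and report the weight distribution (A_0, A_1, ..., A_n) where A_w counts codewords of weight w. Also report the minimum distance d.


Weight distribution: A_0 = 1, A_2 = 2, A_3 = 5, A_4 = 5, A_5 = 2, A_7 = 1. Minimum distance d = 2.

Enumerate all 2^4 = 16 messages m ∈ F_2^4.
For each, compute codeword c = mG in F_2^7, then tally its weight.
  m = 0000 → c = 0000000, weight = 0.
  m = 1000 → c = 0111011, weight = 5.
  m = 0100 → c = 1111111, weight = 7.
  m = 1100 → c = 1000100, weight = 2.
  m = 0010 → c = 1011000, weight = 3.
  m = 1010 → c = 1100011, weight = 4.
  m = 0110 → c = 0100111, weight = 4.
  m = 1110 → c = 0011100, weight = 3.
  m = 0001 → c = 1001001, weight = 3.
  m = 1001 → c = 1110010, weight = 4.
  m = 0101 → c = 0110110, weight = 4.
  m = 1101 → c = 0001101, weight = 3.
  m = 0011 → c = 0010001, weight = 2.
  m = 1011 → c = 0101010, weight = 3.
  m = 0111 → c = 1101110, weight = 5.
  m = 1111 → c = 1010101, weight = 4.
Tally weights:
  weight 0: 1 codewords.
  weight 2: 2 codewords.
  weight 3: 5 codewords.
  weight 4: 5 codewords.
  weight 5: 2 codewords.
  weight 7: 1 codewords.
Minimum distance d = smallest w > 0 with A_w > 0 = 2.
Sanity: Σ A_w = 16 = 2^4 = 16 ✓.


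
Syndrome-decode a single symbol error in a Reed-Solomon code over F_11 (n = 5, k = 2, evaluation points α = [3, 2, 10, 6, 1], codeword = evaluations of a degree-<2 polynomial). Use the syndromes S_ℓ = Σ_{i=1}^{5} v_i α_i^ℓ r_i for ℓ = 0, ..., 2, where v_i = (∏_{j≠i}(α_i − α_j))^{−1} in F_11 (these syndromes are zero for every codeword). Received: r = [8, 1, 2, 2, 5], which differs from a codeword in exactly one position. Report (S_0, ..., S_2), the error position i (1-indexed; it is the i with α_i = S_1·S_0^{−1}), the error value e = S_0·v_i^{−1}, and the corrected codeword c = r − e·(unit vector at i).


S = (3, 7, 9), error at position 4, error magnitude e = 6, c = [8, 1, 2, 7, 5].

Step 1: column multipliers v_i = (∏_{j≠i}(α_i − α_j))^{−1} mod 11.
  i = 1 (α = 3): (3−2)(3−10)(3−6)(3−1) = 1·(−7)·(−3)·2 = 42 ≡ 9, so v_1 = 9^{−1} = 5 (mod 11).
  i = 2 (α = 2): (2−3)(2−10)(2−6)(2−1) = (−1)·(−8)·(−4)·1 = −32 ≡ 1, so v_2 = 1^{−1} = 1 (mod 11).
  i = 3 (α = 10): (10−3)(10−2)(10−6)(10−1) = 7·8·4·9 = 2016 ≡ 3, so v_3 = 3^{−1} = 4 (mod 11).
  i = 4 (α = 6): (6−3)(6−2)(6−10)(6−1) = 3·4·(−4)·5 = −240 ≡ 2, so v_4 = 2^{−1} = 6 (mod 11).
  i = 5 (α = 1): (1−3)(1−2)(1−10)(1−6) = (−2)·(−1)·(−9)·(−5) = 90 ≡ 2, so v_5 = 2^{−1} = 6 (mod 11).
  v = [5, 1, 4, 6, 6].
Step 2: syndromes of r = [8, 1, 2, 2, 5] (all sums mod 11).
  S_0 = Σ v_i r_i = 5·8 + 1·1 + 4·2 + 6·2 + 6·5 = 91 ≡ 3.
  S_1 = Σ v_i α_i r_i = 5·3·8 + 1·2·1 + 4·10·2 + 6·6·2 + 6·1·5 = 304 ≡ 7.
  α_i^2 mod 11 = [9, 4, 1, 3, 1].
  S_2 = Σ v_i α_i^2 r_i = 5·9·8 + 1·4·1 + 4·1·2 + 6·3·2 + 6·1·5 = 438 ≡ 9.
  S = (3, 7, 9) ≠ 0, so r is not a codeword (an error is present).
Step 3: locate the error. For a single error e at position i, S_ℓ = v_i·e·α_i^ℓ, so α_err = S_1/S_0.
  S_0^{−1} = 3^{−1} = 4 (mod 11), so α_err = 7·4 = 28 ≡ 6 = α_4. Error position i = 4.
  Consistency check: S_2/S_1 = 9·8 = 72 ≡ 6 = α_err ✓ (single-error assumption holds).
Step 4: error magnitude e = S_0/v_4 = S_0·∏_{j≠4}(α_4 − α_j) = 3·2 = 6 ≡ 6 (mod 11).
Step 5: correct position 4: c_4 = r_4 − e = 2 − 6 ≡ 7 (mod 11). Hence c = [8, 1, 2, 7, 5].
  Check: interpolating c through the α_i gives m(x) = 9 + 7·x (degree < 2) with m(α_i) = c_i for every i, so c is indeed a codeword.


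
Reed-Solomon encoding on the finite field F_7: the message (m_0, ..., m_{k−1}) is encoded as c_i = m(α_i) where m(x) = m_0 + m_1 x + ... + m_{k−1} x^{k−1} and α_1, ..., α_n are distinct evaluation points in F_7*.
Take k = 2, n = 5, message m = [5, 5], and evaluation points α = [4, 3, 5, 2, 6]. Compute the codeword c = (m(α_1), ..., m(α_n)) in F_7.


c = [4, 6, 2, 1, 0]

Message polynomial: m(x) = 5 + 5·x (mod 7).
For each evaluation point α_i, compute m(α_i) mod 7:
  α_1 = 4: Horner steps 5 → 4, so m(4) = 4.
  α_2 = 3: Horner steps 5 → 6, so m(3) = 6.
  α_3 = 5: Horner steps 5 → 2, so m(5) = 2.
  α_4 = 2: Horner steps 5 → 1, so m(2) = 1.
  α_5 = 6: Horner steps 5 → 0, so m(6) = 0.
Codeword c = [4, 6, 2, 1, 0] ∈ F_7^5.


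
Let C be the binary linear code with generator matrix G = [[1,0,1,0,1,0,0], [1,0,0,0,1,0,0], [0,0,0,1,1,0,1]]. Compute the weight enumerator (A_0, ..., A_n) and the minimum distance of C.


Weight distribution: A_0 = 1, A_1 = 1, A_2 = 1, A_3 = 3, A_4 = 2. Minimum distance d = 1.

Enumerate all 2^3 = 8 messages m ∈ F_2^3.
For each, compute codeword c = mG in F_2^7, then tally its weight.
  m = 000 → c = 0000000, weight = 0.
  m = 100 → c = 1010100, weight = 3.
  m = 010 → c = 1000100, weight = 2.
  m = 110 → c = 0010000, weight = 1.
  m = 001 → c = 0001101, weight = 3.
  m = 101 → c = 1011001, weight = 4.
  m = 011 → c = 1001001, weight = 3.
  m = 111 → c = 0011101, weight = 4.
Tally weights:
  weight 0: 1 codewords.
  weight 1: 1 codewords.
  weight 2: 1 codewords.
  weight 3: 3 codewords.
  weight 4: 2 codewords.
Minimum distance d = smallest w > 0 with A_w > 0 = 1.
Sanity: Σ A_w = 8 = 2^3 = 8 ✓.


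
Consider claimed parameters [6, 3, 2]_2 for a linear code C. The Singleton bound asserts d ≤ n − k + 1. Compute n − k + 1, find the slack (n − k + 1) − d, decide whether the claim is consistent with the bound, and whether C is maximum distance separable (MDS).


Singleton RHS = n − k + 1 = 4, slack = 2, bound satisfied, not MDS.

Singleton bound: d ≤ n − k + 1.
Here n = 6, k = 3, so n − k + 1 = 4.
Given d = 2, check d ≤ 4: YES.
Slack = (n − k + 1) − d = 2.
The code is NOT MDS (slack = 2 > 0).
Description: the claimed parameters are [6, 3, 2]_2; such a code would be non-MDS.


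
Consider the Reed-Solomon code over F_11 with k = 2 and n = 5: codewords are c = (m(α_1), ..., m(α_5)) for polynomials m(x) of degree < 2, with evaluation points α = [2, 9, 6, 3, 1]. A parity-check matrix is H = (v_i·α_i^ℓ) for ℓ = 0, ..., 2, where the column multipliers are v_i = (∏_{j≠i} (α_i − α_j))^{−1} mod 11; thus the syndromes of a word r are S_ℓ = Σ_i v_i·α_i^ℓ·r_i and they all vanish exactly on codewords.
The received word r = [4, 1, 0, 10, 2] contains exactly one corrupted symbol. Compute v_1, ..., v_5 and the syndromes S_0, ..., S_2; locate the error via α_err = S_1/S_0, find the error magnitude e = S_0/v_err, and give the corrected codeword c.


S = (4, 8, 5), error at position 1, error magnitude e = 9, c = [6, 1, 0, 10, 2].

Step 1: column multipliers v_i = (∏_{j≠i}(α_i − α_j))^{−1} mod 11.
  i = 1 (α = 2): (2−9)(2−6)(2−3)(2−1) = (−7)·(−4)·(−1)·1 = −28 ≡ 5, so v_1 = 5^{−1} = 9 (mod 11).
  i = 2 (α = 9): (9−2)(9−6)(9−3)(9−1) = 7·3·6·8 = 1008 ≡ 7, so v_2 = 7^{−1} = 8 (mod 11).
  i = 3 (α = 6): (6−2)(6−9)(6−3)(6−1) = 4·(−3)·3·5 = −180 ≡ 7, so v_3 = 7^{−1} = 8 (mod 11).
  i = 4 (α = 3): (3−2)(3−9)(3−6)(3−1) = 1·(−6)·(−3)·2 = 36 ≡ 3, so v_4 = 3^{−1} = 4 (mod 11).
  i = 5 (α = 1): (1−2)(1−9)(1−6)(1−3) = (−1)·(−8)·(−5)·(−2) = 80 ≡ 3, so v_5 = 3^{−1} = 4 (mod 11).
  v = [9, 8, 8, 4, 4].
Step 2: syndromes of r = [4, 1, 0, 10, 2] (all sums mod 11).
  S_0 = Σ v_i r_i = 9·4 + 8·1 + 8·0 + 4·10 + 4·2 = 92 ≡ 4.
  S_1 = Σ v_i α_i r_i = 9·2·4 + 8·9·1 + 8·6·0 + 4·3·10 + 4·1·2 = 272 ≡ 8.
  α_i^2 mod 11 = [4, 4, 3, 9, 1].
  S_2 = Σ v_i α_i^2 r_i = 9·4·4 + 8·4·1 + 8·3·0 + 4·9·10 + 4·1·2 = 544 ≡ 5.
  S = (4, 8, 5) ≠ 0, so r is not a codeword (an error is present).
Step 3: locate the error. For a single error e at position i, S_ℓ = v_i·e·α_i^ℓ, so α_err = S_1/S_0.
  S_0^{−1} = 4^{−1} = 3 (mod 11), so α_err = 8·3 = 24 ≡ 2 = α_1. Error position i = 1.
  Consistency check: S_2/S_1 = 5·7 = 35 ≡ 2 = α_err ✓ (single-error assumption holds).
Step 4: error magnitude e = S_0/v_1 = S_0·∏_{j≠1}(α_1 − α_j) = 4·5 = 20 ≡ 9 (mod 11).
Step 5: correct position 1: c_1 = r_1 − e = 4 − 9 ≡ 6 (mod 11). Hence c = [6, 1, 0, 10, 2].
  Check: interpolating c through the α_i gives m(x) = 9 + 4·x (degree < 2) with m(α_i) = c_i for every i, so c is indeed a codeword.


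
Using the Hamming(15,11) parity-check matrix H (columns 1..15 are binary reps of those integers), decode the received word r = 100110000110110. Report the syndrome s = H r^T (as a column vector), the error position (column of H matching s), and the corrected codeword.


s = (0, 0, 1, 0)^T, error position = 2, corrected codeword c = 110110000110110

Compute s = H r^T mod 2 one row at a time:
  s_1 = 0 + 0 + 1 + 1 + 0 + 1 + 1 + 0 = 4 ≡ 0 (mod 2).
  s_2 = 1 + 1 + 0 + 0 + 0 + 1 + 1 + 0 = 4 ≡ 0 (mod 2).
  s_3 = 0 + 0 + 0 + 0 + 1 + 1 + 1 + 0 = 3 ≡ 1 (mod 2).
  s_4 = 1 + 0 + 1 + 0 + 0 + 1 + 1 + 0 = 4 ≡ 0 (mod 2).
s = (0, 0, 1, 0)^T — this equals column 2 of H (binary 0010), so error is at position 2.
Correct: flip bit 2 of r = 100110000110110 to get c = 110110000110110.


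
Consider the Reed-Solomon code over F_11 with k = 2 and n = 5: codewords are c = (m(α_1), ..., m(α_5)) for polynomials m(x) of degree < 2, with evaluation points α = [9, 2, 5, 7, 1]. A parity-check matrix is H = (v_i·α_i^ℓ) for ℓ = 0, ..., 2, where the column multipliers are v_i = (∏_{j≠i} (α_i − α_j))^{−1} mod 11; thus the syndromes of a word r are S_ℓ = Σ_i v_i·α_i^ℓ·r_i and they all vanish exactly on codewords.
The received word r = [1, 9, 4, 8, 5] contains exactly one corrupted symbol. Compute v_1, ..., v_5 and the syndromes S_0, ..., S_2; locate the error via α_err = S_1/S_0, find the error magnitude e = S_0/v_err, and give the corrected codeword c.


S = (4, 4, 4), error at position 5, error magnitude e = 9, c = [1, 9, 4, 8, 7].

Step 1: column multipliers v_i = (∏_{j≠i}(α_i − α_j))^{−1} mod 11.
  i = 1 (α = 9): (9−2)(9−5)(9−7)(9−1) = 7·4·2·8 = 448 ≡ 8, so v_1 = 8^{−1} = 7 (mod 11).
  i = 2 (α = 2): (2−9)(2−5)(2−7)(2−1) = (−7)·(−3)·(−5)·1 = −105 ≡ 5, so v_2 = 5^{−1} = 9 (mod 11).
  i = 3 (α = 5): (5−9)(5−2)(5−7)(5−1) = (−4)·3·(−2)·4 = 96 ≡ 8, so v_3 = 8^{−1} = 7 (mod 11).
  i = 4 (α = 7): (7−9)(7−2)(7−5)(7−1) = (−2)·5·2·6 = −120 ≡ 1, so v_4 = 1^{−1} = 1 (mod 11).
  i = 5 (α = 1): (1−9)(1−2)(1−5)(1−7) = (−8)·(−1)·(−4)·(−6) = 192 ≡ 5, so v_5 = 5^{−1} = 9 (mod 11).
  v = [7, 9, 7, 1, 9].
Step 2: syndromes of r = [1, 9, 4, 8, 5] (all sums mod 11).
  S_0 = Σ v_i r_i = 7·1 + 9·9 + 7·4 + 1·8 + 9·5 = 169 ≡ 4.
  S_1 = Σ v_i α_i r_i = 7·9·1 + 9·2·9 + 7·5·4 + 1·7·8 + 9·1·5 = 466 ≡ 4.
  α_i^2 mod 11 = [4, 4, 3, 5, 1].
  S_2 = Σ v_i α_i^2 r_i = 7·4·1 + 9·4·9 + 7·3·4 + 1·5·8 + 9·1·5 = 521 ≡ 4.
  S = (4, 4, 4) ≠ 0, so r is not a codeword (an error is present).
Step 3: locate the error. For a single error e at position i, S_ℓ = v_i·e·α_i^ℓ, so α_err = S_1/S_0.
  S_0^{−1} = 4^{−1} = 3 (mod 11), so α_err = 4·3 = 12 ≡ 1 = α_5. Error position i = 5.
  Consistency check: S_2/S_1 = 4·3 = 12 ≡ 1 = α_err ✓ (single-error assumption holds).
Step 4: error magnitude e = S_0/v_5 = S_0·∏_{j≠5}(α_5 − α_j) = 4·5 = 20 ≡ 9 (mod 11).
Step 5: correct position 5: c_5 = r_5 − e = 5 − 9 ≡ 7 (mod 11). Hence c = [1, 9, 4, 8, 7].
  Check: interpolating c through the α_i gives m(x) = 5 + 2·x (degree < 2) with m(α_i) = c_i for every i, so c is indeed a codeword.


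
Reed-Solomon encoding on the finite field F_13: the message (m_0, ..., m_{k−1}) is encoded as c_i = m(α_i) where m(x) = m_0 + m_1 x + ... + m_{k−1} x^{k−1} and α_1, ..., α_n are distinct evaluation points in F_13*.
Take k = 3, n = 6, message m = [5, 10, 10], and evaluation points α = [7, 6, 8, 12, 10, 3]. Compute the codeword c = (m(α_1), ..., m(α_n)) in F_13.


c = [6, 9, 10, 5, 0, 8]

Message polynomial: m(x) = 5 + 10·x + 10·x^2 (mod 13).
For each evaluation point α_i, compute m(α_i) mod 13:
  α_1 = 7: Horner steps 10 → 2 → 6, so m(7) = 6.
  α_2 = 6: Horner steps 10 → 5 → 9, so m(6) = 9.
  α_3 = 8: Horner steps 10 → 12 → 10, so m(8) = 10.
  α_4 = 12: Horner steps 10 → 0 → 5, so m(12) = 5.
  α_5 = 10: Horner steps 10 → 6 → 0, so m(10) = 0.
  α_6 = 3: Horner steps 10 → 1 → 8, so m(3) = 8.
Codeword c = [6, 9, 10, 5, 0, 8] ∈ F_13^6.


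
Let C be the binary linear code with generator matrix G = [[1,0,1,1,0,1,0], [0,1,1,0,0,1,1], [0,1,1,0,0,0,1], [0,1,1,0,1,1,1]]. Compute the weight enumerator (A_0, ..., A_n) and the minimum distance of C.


Weight distribution: A_0 = 1, A_1 = 2, A_2 = 1, A_3 = 2, A_4 = 5, A_5 = 4, A_6 = 1. Minimum distance d = 1.

Enumerate all 2^4 = 16 messages m ∈ F_2^4.
For each, compute codeword c = mG in F_2^7, then tally its weight.
  m = 0000 → c = 0000000, weight = 0.
  m = 1000 → c = 1011010, weight = 4.
  m = 0100 → c = 0110011, weight = 4.
  m = 1100 → c = 1101001, weight = 4.
  m = 0010 → c = 0110001, weight = 3.
  m = 1010 → c = 1101011, weight = 5.
  m = 0110 → c = 0000010, weight = 1.
  m = 1110 → c = 1011000, weight = 3.
  m = 0001 → c = 0110111, weight = 5.
  m = 1001 → c = 1101101, weight = 5.
  m = 0101 → c = 0000100, weight = 1.
  m = 1101 → c = 1011110, weight = 5.
  m = 0011 → c = 0000110, weight = 2.
  m = 1011 → c = 1011100, weight = 4.
  m = 0111 → c = 0110101, weight = 4.
  m = 1111 → c = 1101111, weight = 6.
Tally weights:
  weight 0: 1 codewords.
  weight 1: 2 codewords.
  weight 2: 1 codewords.
  weight 3: 2 codewords.
  weight 4: 5 codewords.
  weight 5: 4 codewords.
  weight 6: 1 codewords.
Minimum distance d = smallest w > 0 with A_w > 0 = 1.
Sanity: Σ A_w = 16 = 2^4 = 16 ✓.
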